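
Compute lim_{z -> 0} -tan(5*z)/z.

-5

Substitution gives 0/0.
Since tan(u)/u → 1 as u → 0, tan(5z)/(5z) → 1 and the limit is 5/(-1) = -5.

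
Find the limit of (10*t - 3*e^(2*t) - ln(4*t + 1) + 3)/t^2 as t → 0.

2

Substitution gives 0/0 (the numerator vanishes to order 2).
Expand each term to order t^2: the coefficient of t^2 in −ln(1 + 4t) is 8 and in -3·e^(2t) is -6.
Lower-order terms cancel with the polynomial part, so the numerator is (2)·t^2 + o(t^2), and the limit is (2)/(1) = 2.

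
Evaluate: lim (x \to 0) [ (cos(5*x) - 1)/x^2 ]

-25/2

Direct substitution gives 0/0.
Apply L'Hôpital: lim (-5*sin(5*x))/(2*x), still 0/0.
After 2 applications of L'Hôpital's rule the quotient is (-25*cos(5*x))/(2); substituting x = 0 gives -25/2.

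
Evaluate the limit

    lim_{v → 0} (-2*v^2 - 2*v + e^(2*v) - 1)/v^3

4/3

Direct substitution gives 0/0.
Apply L'Hôpital: lim (-4*v + 2*e^(2*v) - 2)/(3*v^2), still 0/0.
Apply L'Hôpital: lim (4*e^(2*v) - 4)/(6*v), still 0/0.
After 3 applications of L'Hôpital's rule the quotient is (8*e^(2*v))/(6); substituting v = 0 gives 4/3.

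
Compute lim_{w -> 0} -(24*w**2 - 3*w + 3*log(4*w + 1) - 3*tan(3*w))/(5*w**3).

-37/5

Substitution gives 0/0; apply L'Hôpital's rule 3 times.
After differentiating numerator and denominator 3 times the quotient is (6*(108*(4*w + 1)^3*(cos(6*w) - 2)/(cos(6*w) + 1)^2 + 64)/(4*w + 1)^3)/(-30); at w = 0 this is -37/5.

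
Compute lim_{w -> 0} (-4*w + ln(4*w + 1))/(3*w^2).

Direct substitution gives 0/0.
Apply L'Hôpital: lim (-4 + 4/(4*w + 1))/(6*w), still 0/0.
After 2 applications of L'Hôpital's rule the quotient is (-16/(4*w + 1)^2)/(6); substituting w = 0 gives -8/3.

-8/3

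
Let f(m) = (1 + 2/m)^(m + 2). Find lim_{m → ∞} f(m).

e^(2)

The base → 1 and the exponent → ∞: a 1^∞ form.
Take logarithms: (m + 2)·ln(1 + 2/m). Since ln(1+u) ~ u for small u, this behaves like (m)·(2/m) → 2.
So the limit is e^(2).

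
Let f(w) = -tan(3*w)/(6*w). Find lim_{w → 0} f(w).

Substitution gives 0/0.
Since tan(u)/u → 1 as u → 0, tan(3w)/(3w) → 1 and the limit is 3/(-6) = -1/2.

-1/2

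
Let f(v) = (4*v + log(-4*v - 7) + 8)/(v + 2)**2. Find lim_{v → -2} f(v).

-8

Direct substitution gives 0/0.
Apply L'Hôpital: lim (4 - 4/(-4*v - 7))/(2*v + 4), still 0/0.
After 2 applications of L'Hôpital's rule the quotient is (-16/(-4*v - 7)^2)/(2); substituting v = -2 gives -8.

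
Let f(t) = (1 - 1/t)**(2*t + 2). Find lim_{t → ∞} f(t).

The base → 1 and the exponent → ∞: a 1^∞ form.
Take logarithms: (2t + 2)·ln(1 - 1/t). Since ln(1+u) ~ u for small u, this behaves like (2t)·(-1/t) → -2.
So the limit is e^(-2).

e^(-2)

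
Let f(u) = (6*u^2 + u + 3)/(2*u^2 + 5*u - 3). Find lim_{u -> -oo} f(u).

3

Numerator and denominator both have degree 2.
Dividing every term by u^2, all lower-order terms vanish and the limit is the ratio of leading coefficients, 6/(2) = 3.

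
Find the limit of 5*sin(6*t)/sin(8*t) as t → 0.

Substitution gives 0/0.
Divide numerator and denominator by t: sin(6t)/t → 6 and sin(8t)/t → 8, so the limit is 5·6/8 = 15/4.

15/4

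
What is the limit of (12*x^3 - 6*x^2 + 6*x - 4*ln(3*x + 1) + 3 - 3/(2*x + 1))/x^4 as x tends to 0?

Substitution gives 0/0 (the numerator vanishes to order 4).
Expand each term to order x^4: the coefficient of x^4 in -3·1/(1 + 2x) is -48 and in -4·ln(1 + 3x) is 81.
Lower-order terms cancel with the polynomial part, so the numerator is (33)·x^4 + o(x^4), and the limit is (33)/(1) = 33.

33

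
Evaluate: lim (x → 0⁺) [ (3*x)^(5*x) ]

1

Base → 0⁺ and exponent → 0⁺: a 0^0 form.
Take logs: 5x·ln(3x). This is 0·(−∞); rewriting as ln(3x)/(1/(5x)) and applying L'Hôpital gives 0.
Hence the limit is e^0 = 1.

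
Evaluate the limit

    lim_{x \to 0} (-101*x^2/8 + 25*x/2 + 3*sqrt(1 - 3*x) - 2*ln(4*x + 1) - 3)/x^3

-2291/48

Substitution gives 0/0; apply L'Hôpital's rule 3 times.
After differentiating numerator and denominator 3 times the quotient is (-256/(4*x + 1)^3 - 243/(8*(1 - 3*x)^(5/2)))/(6); at x = 0 this is -2291/48.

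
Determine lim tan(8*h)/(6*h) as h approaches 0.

Substitution gives 0/0.
Since tan(u)/u → 1 as u → 0, tan(8h)/(8h) → 1 and the limit is 8/6 = 4/3.

4/3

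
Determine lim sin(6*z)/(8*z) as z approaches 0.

3/4

Substitution gives 0/0.
Write it as (6/8)·sin(6z)/(6z); since sin(u)/u → 1, the limit is 3/4.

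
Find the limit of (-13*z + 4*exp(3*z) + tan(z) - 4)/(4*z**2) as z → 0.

Substitution gives 0/0 (the numerator vanishes to order 2).
Expand each term to order z^2: the coefficient of z^2 in 4·e^(3z) is 18 and in tan(z) is 0.
Lower-order terms cancel with the polynomial part, so the numerator is (18)·z^2 + o(z^2), and the limit is (18)/(4) = 9/2.

9/2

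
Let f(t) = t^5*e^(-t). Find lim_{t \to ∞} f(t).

0

Write as t^5/e^{1t}, an ∞/∞ form.
Exponential growth dominates any polynomial, so repeated L'Hôpital (or the standard result) gives 0.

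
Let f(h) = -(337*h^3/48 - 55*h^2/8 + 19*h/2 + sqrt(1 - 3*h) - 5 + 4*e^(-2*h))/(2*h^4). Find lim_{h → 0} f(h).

191/768

Substitution gives 0/0; apply L'Hôpital's rule 4 times.
After differentiating numerator and denominator 4 times the quotient is (64*e^(-2*h) - 1215/(16*(1 - 3*h)^(7/2)))/(-48); at h = 0 this is 191/768.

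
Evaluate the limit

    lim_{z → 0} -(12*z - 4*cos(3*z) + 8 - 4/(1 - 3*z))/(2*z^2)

Substitution gives 0/0; apply L'Hôpital's rule 2 times.
After differentiating numerator and denominator 2 times the quotient is (36*cos(3*z) + 72/(3*z - 1)^3)/(-4); at z = 0 this is 9.

9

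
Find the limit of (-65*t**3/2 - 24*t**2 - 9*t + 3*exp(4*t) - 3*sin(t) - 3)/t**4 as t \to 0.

32

Substitution gives 0/0; apply L'Hôpital's rule 4 times.
After differentiating numerator and denominator 4 times the quotient is (768*e^(4*t) - 3*sin(t))/(24); at t = 0 this is 32.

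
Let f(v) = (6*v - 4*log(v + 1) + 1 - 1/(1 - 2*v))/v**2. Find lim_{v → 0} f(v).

Substitution gives 0/0; apply L'Hôpital's rule 2 times.
After differentiating numerator and denominator 2 times the quotient is (8/(2*v - 1)^3 + 4/(v + 1)^2)/(2); at v = 0 this is -2.

-2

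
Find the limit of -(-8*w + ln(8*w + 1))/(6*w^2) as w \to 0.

16/3

Direct substitution gives 0/0.
Apply L'Hôpital: lim (-8 + 8/(8*w + 1))/(-12*w), still 0/0.
After 2 applications of L'Hôpital's rule the quotient is (-64/(8*w + 1)^2)/(-12); substituting w = 0 gives 16/3.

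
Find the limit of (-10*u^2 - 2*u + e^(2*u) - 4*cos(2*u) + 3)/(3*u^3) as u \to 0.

4/9

Substitution gives 0/0 (the numerator vanishes to order 3).
Expand each term to order u^3: the coefficient of u^3 in -4·cos(2u) is 0 and in e^(2u) is 4/3.
Lower-order terms cancel with the polynomial part, so the numerator is (4/3)·u^3 + o(u^3), and the limit is (4/3)/(3) = 4/9.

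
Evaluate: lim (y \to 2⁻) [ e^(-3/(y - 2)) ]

As y → 2⁻, -3/(y - 2) → +∞, so e^(-3/(y - 2)) → ∞.

∞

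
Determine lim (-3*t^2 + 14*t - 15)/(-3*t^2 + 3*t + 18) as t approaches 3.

4/15

Direct substitution gives 0/0, so factor. Both numerator and denominator have (t - 3) as a factor.
After cancelling, the expression reduces to (5 - 3*t)/(-3*t - 6).
Substituting t = 3 gives 4/15.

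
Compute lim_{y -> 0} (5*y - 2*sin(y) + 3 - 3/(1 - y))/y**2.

Substitution gives 0/0 (the numerator vanishes to order 2).
Expand each term to order y^2: the coefficient of y^2 in -2·sin(y) is 0 and in -3·1/(1 - y) is -3.
Lower-order terms cancel with the polynomial part, so the numerator is (-3)·y^2 + o(y^2), and the limit is (-3)/(1) = -3.

-3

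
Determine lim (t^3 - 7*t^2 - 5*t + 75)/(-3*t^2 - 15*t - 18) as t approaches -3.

Direct substitution gives 0/0, so factor. Both numerator and denominator have (t + 3) as a factor.
After cancelling, the expression reduces to (t^2 - 10*t + 25)/(-3*t - 6).
Substituting t = -3 gives 64/3.

64/3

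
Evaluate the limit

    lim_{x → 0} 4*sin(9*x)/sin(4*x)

9

Substitution gives 0/0.
Divide numerator and denominator by x: sin(9x)/x → 9 and sin(4x)/x → 4, so the limit is 4·9/4 = 9.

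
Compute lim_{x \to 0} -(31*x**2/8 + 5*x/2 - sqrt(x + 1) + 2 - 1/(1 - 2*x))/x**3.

129/16

Substitution gives 0/0 (the numerator vanishes to order 3).
Expand each term to order x^3: the coefficient of x^3 in −1/(1 - 2x) is -8 and in −√(1 + x) is -1/16.
Lower-order terms cancel with the polynomial part, so the numerator is (-129/16)·x^3 + o(x^3), and the limit is (-129/16)/(-1) = 129/16.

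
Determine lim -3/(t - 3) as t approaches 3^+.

As t → 3⁺, (t - 3) → 0⁺, so (t - 3)^1 → 0⁺ and -3/(t - 3)^1 → -∞.

-∞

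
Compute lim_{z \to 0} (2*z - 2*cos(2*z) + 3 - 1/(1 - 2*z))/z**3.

-8

Substitution gives 0/0 (the numerator vanishes to order 3).
Expand each term to order z^3: the coefficient of z^3 in −1/(1 - 2z) is -8 and in -2·cos(2z) is 0.
Lower-order terms cancel with the polynomial part, so the numerator is (-8)·z^3 + o(z^3), and the limit is (-8)/(1) = -8.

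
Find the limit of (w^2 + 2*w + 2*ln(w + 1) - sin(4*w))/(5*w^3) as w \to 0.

Substitution gives 0/0; apply L'Hôpital's rule 3 times.
After differentiating numerator and denominator 3 times the quotient is (64*cos(4*w) + 4/(w + 1)^3)/(30); at w = 0 this is 34/15.

34/15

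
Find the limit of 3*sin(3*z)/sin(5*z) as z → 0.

9/5

Substitution gives 0/0.
Divide numerator and denominator by z: sin(3z)/z → 3 and sin(5z)/z → 5, so the limit is 3·3/5 = 9/5.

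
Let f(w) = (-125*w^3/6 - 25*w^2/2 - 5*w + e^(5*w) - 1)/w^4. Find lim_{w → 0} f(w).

Direct substitution gives 0/0.
Apply L'Hôpital: lim (-125*w^2/2 - 25*w + 5*e^(5*w) - 5)/(4*w^3), still 0/0.
Apply L'Hôpital: lim (-125*w + 25*e^(5*w) - 25)/(12*w^2), still 0/0.
Apply L'Hôpital: lim (125*e^(5*w) - 125)/(24*w), still 0/0.
After 4 applications of L'Hôpital's rule the quotient is (625*e^(5*w))/(24); substituting w = 0 gives 625/24.

625/24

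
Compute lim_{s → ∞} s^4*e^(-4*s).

0

Write as s^4/e^{4s}, an ∞/∞ form.
Exponential growth dominates any polynomial, so repeated L'Hôpital (or the standard result) gives 0.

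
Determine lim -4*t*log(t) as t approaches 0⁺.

0

This is a 0·(−∞) form. Rewrite as -4·ln(t) / t^(−1) and apply L'Hôpital:
the derivative quotient is -4·(1/t) / (−1·t^(−2)) = (4/1)·t^1 → 0.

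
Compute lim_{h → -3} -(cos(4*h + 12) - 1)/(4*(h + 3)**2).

2

Direct substitution gives 0/0.
Apply L'Hôpital: lim (-4*sin(4*h + 12))/(-8*h - 24), still 0/0.
After 2 applications of L'Hôpital's rule the quotient is (-16*cos(4*h + 12))/(-8); substituting h = -3 gives 2.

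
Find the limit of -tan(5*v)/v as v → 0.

-5

Substitution gives 0/0.
Since tan(u)/u → 1 as u → 0, tan(5v)/(5v) → 1 and the limit is 5/(-1) = -5.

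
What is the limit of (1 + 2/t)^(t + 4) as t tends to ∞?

Let L be the limit and take ln: ln L = lim (t + 4)·ln(1 + 2/t) = lim (t + 4)·(2/t + O(1/t²)) = 2.
Hence L = e^(2).

e^(2)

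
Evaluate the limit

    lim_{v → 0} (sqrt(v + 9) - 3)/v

Substitution gives 0/0. Multiply numerator and denominator by the conjugate √(9 + v) + √9.
The numerator becomes (9 + v) − 9 = v, so the expression simplifies to 1/(√(9 + v) + √9).
Letting v → 0 gives 1/(2√9) = 1/6.

1/6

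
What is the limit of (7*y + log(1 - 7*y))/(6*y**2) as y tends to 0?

-49/12

Direct substitution gives 0/0.
Apply L'Hôpital: lim (7 - 7/(1 - 7*y))/(12*y), still 0/0.
After 2 applications of L'Hôpital's rule the quotient is (-49/(1 - 7*y)^2)/(12); substituting y = 0 gives -49/12.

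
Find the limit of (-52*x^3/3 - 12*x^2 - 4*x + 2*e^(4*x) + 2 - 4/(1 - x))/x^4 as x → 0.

Substitution gives 0/0; apply L'Hôpital's rule 4 times.
After differentiating numerator and denominator 4 times the quotient is (512*e^(4*x) + 96/(x - 1)^5)/(24); at x = 0 this is 52/3.

52/3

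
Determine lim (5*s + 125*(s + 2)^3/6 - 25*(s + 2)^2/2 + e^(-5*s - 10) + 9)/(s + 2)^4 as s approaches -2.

625/24

Direct substitution gives 0/0.
Apply L'Hôpital: lim (-25*s + 125*(s + 2)^2/2 - 5*e^(-5*s - 10) - 45)/(4*(s + 2)^3), still 0/0.
Apply L'Hôpital: lim (125*s + 25*e^(-5*s - 10) + 225)/(12*(s + 2)^2), still 0/0.
Apply L'Hôpital: lim (125 - 125*e^(-5*s - 10))/(24*s + 48), still 0/0.
After 4 applications of L'Hôpital's rule the quotient is (625*e^(-5*s - 10))/(24); substituting s = -2 gives 625/24.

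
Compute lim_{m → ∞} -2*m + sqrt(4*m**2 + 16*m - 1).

This has the form ∞ − ∞. Multiply and divide by the conjugate √(4*m^2 + 16*m - 1) + 2m.
That gives (16m - 1) / (√(4*m^2 + 16*m - 1) + 2m).
Divide numerator and denominator by m: the limit is 16/(2·2) = 4.

4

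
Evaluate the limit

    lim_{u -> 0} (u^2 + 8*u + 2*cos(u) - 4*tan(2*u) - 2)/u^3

Substitution gives 0/0; apply L'Hôpital's rule 3 times.
After differentiating numerator and denominator 3 times the quotient is (2*sin(u) - 192*tan(2*u)^4 - 256*tan(2*u)^2 - 64)/(6); at u = 0 this is -32/3.

-32/3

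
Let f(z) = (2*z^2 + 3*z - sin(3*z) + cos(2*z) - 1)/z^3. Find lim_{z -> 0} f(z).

Substitution gives 0/0; apply L'Hôpital's rule 3 times.
After differentiating numerator and denominator 3 times the quotient is (8*sin(2*z) + 27*cos(3*z))/(6); at z = 0 this is 9/2.

9/2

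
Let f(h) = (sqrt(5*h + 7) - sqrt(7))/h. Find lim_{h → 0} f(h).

5*√(7)/14

A 0/0 form; rationalise with √(7 + 5h) + √7. This collapses the numerator to 5h, leaving 5/(√(7 + 5h) + √7) → 5/(2√7) = 5*√(7)/14.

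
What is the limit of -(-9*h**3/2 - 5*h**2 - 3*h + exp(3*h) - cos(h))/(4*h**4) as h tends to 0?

-5/6

Substitution gives 0/0 (the numerator vanishes to order 4).
Expand each term to order h^4: the coefficient of h^4 in e^(3h) is 27/8 and in −cos(h) is -1/24.
Lower-order terms cancel with the polynomial part, so the numerator is (10/3)·h^4 + o(h^4), and the limit is (10/3)/(-4) = -5/6.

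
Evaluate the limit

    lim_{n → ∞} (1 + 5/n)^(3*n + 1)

e^(15)

The base → 1 and the exponent → ∞: a 1^∞ form.
Take logarithms: (3n + 1)·ln(1 + 5/n). Since ln(1+u) ~ u for small u, this behaves like (3n)·(5/n) → 15.
So the limit is e^(15).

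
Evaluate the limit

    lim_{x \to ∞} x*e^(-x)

Write as x^1/e^{1x}, an ∞/∞ form.
Exponential growth dominates any polynomial, so repeated L'Hôpital (or the standard result) gives 0.

0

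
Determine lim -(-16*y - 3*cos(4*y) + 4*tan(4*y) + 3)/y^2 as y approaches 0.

-24

Substitution gives 0/0; apply L'Hôpital's rule 2 times.
After differentiating numerator and denominator 2 times the quotient is (48*cos(4*y) + 128*tan(4*y)^3 + 128*tan(4*y))/(-2); at y = 0 this is -24.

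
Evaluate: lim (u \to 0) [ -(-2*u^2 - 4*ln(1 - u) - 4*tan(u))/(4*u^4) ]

-1/4

Substitution gives 0/0 (the numerator vanishes to order 4).
Expand each term to order u^4: the coefficient of u^4 in -4·tan(u) is 0 and in -4·ln(1 - u) is 1.
Lower-order terms cancel with the polynomial part, so the numerator is (1)·u^4 + o(u^4), and the limit is (1)/(-4) = -1/4.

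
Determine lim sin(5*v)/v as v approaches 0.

5

Substitution gives 0/0.
Write it as (5)·sin(5v)/(5v); since sin(u)/u → 1, the limit is 5.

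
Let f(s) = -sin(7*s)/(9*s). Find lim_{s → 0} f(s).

Substitution gives 0/0.
Write it as (7/(-9))·sin(7s)/(7s); since sin(u)/u → 1, the limit is -7/9.

-7/9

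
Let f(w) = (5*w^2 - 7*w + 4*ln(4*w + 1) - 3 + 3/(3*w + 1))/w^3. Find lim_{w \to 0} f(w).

Substitution gives 0/0; apply L'Hôpital's rule 3 times.
After differentiating numerator and denominator 3 times the quotient is (512/(4*w + 1)^3 - 486/(3*w + 1)^4)/(6); at w = 0 this is 13/3.

13/3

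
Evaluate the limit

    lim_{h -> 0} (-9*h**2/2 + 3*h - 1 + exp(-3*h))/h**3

Direct substitution gives 0/0.
Apply L'Hôpital: lim (-9*h + 3 - 3*e^(-3*h))/(3*h^2), still 0/0.
Apply L'Hôpital: lim (-9 + 9*e^(-3*h))/(6*h), still 0/0.
After 3 applications of L'Hôpital's rule the quotient is (-27*e^(-3*h))/(6); substituting h = 0 gives -9/2.

-9/2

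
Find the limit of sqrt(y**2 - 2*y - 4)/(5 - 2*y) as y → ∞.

-1/2

For large |y|, √(y^2 - 2*y - 4) ≈ √1·|y| and the denominator ≈ -2y.
Since y → +∞, |y| = y, giving √1/(-2) = -1/2.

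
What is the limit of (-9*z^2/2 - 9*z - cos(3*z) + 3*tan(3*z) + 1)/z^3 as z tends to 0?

27

Substitution gives 0/0 (the numerator vanishes to order 3).
Expand each term to order z^3: the coefficient of z^3 in 3·tan(3z) is 27 and in −cos(3z) is 0.
Lower-order terms cancel with the polynomial part, so the numerator is (27)·z^3 + o(z^3), and the limit is (27)/(1) = 27.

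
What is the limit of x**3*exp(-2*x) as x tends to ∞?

0

Write as x^3/e^{2x}, an ∞/∞ form.
Exponential growth dominates any polynomial, so repeated L'Hôpital (or the standard result) gives 0.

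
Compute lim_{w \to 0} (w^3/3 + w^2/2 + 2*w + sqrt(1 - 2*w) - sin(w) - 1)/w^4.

Substitution gives 0/0; apply L'Hôpital's rule 4 times.
After differentiating numerator and denominator 4 times the quotient is (-sin(w) - 15/(1 - 2*w)^(7/2))/(24); at w = 0 this is -5/8.

-5/8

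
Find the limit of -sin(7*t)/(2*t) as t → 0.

-7/2

Substitution gives 0/0.
Write it as (7/(-2))·sin(7t)/(7t); since sin(u)/u → 1, the limit is -7/2.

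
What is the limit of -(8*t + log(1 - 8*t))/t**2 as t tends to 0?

Direct substitution gives 0/0.
Apply L'Hôpital: lim (8 - 8/(1 - 8*t))/(-2*t), still 0/0.
After 2 applications of L'Hôpital's rule the quotient is (-64/(1 - 8*t)^2)/(-2); substituting t = 0 gives 32.

32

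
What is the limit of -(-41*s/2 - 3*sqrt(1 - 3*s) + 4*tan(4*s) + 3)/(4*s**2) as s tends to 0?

Substitution gives 0/0; apply L'Hôpital's rule 2 times.
After differentiating numerator and denominator 2 times the quotient is (128*tan(4*s)/cos(4*s)^2 + 27/(4*(1 - 3*s)^(3/2)))/(-8); at s = 0 this is -27/32.

-27/32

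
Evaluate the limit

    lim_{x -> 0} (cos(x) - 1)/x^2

Direct substitution gives 0/0.
Apply L'Hôpital: lim (-sin(x))/(2*x), still 0/0.
After 2 applications of L'Hôpital's rule the quotient is (-cos(x))/(2); substituting x = 0 gives -1/2.

-1/2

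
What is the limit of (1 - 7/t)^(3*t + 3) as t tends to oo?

e^(-21)

Write it as [(1 - 7/t)^t]^(3) · (1 - 7/t)^(3). The bracketed term tends to e^(-7) and the second factor to 1, so the limit is e^(-21).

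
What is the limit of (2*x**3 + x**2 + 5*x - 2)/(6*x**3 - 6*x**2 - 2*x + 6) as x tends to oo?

1/3

Numerator and denominator both have degree 3.
Dividing every term by x^3, all lower-order terms vanish and the limit is the ratio of leading coefficients, 2/(6) = 1/3.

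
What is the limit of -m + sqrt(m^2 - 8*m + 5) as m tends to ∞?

-4

This has the form ∞ − ∞. Multiply and divide by the conjugate √(m^2 - 8*m + 5) + m.
That gives (-8m + 5) / (√(m^2 - 8*m + 5) + m).
Divide numerator and denominator by m: the limit is -8/(2·1) = -4.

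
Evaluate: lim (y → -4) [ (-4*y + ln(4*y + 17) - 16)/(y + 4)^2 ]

-8

Direct substitution gives 0/0.
Apply L'Hôpital: lim (-4 + 4/(4*y + 17))/(2*y + 8), still 0/0.
After 2 applications of L'Hôpital's rule the quotient is (-16/(4*y + 17)^2)/(2); substituting y = -4 gives -8.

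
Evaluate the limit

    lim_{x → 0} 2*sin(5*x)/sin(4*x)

5/2

Substitution gives 0/0.
Divide numerator and denominator by x: sin(5x)/x → 5 and sin(4x)/x → 4, so the limit is 2·5/4 = 5/2.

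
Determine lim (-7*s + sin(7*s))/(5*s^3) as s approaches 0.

-343/30

Direct substitution gives 0/0.
Apply L'Hôpital: lim (7*cos(7*s) - 7)/(15*s^2), still 0/0.
Apply L'Hôpital: lim (-49*sin(7*s))/(30*s), still 0/0.
After 3 applications of L'Hôpital's rule the quotient is (-343*cos(7*s))/(30); substituting s = 0 gives -343/30.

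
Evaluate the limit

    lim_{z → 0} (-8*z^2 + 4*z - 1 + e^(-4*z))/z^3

-32/3

Direct substitution gives 0/0.
Apply L'Hôpital: lim (-16*z + 4 - 4*e^(-4*z))/(3*z^2), still 0/0.
Apply L'Hôpital: lim (-16 + 16*e^(-4*z))/(6*z), still 0/0.
After 3 applications of L'Hôpital's rule the quotient is (-64*e^(-4*z))/(6); substituting z = 0 gives -32/3.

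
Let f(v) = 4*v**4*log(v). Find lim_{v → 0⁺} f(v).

0

This is a 0·(−∞) form. Rewrite as 4·ln(v) / v^(−4) and apply L'Hôpital:
the derivative quotient is 4·(1/v) / (−4·v^(−5)) = (-4/4)·v^4 → 0.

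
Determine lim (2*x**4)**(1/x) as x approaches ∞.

1

Base → ∞ and exponent → 0: an ∞^0 form.
Take logs: (1/x)·ln(2·x^4) = (ln 2 + 4·ln x)/x → 0.
So the limit is e^0 = 1.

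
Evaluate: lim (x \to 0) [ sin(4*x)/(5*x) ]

Substitution gives 0/0.
Write it as (4/5)·sin(4x)/(4x); since sin(u)/u → 1, the limit is 4/5.

4/5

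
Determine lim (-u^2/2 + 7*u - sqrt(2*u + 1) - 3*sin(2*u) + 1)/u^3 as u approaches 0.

7/2

Substitution gives 0/0 (the numerator vanishes to order 3).
Expand each term to order u^3: the coefficient of u^3 in -3·sin(2u) is 4 and in −√(1 + 2u) is -1/2.
Lower-order terms cancel with the polynomial part, so the numerator is (7/2)·u^3 + o(u^3), and the limit is (7/2)/(1) = 7/2.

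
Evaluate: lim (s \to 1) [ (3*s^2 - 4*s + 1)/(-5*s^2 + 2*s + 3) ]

-1/4

At s = 1 both the top and bottom vanish — a removable singularity. Factoring out (s - 1) from each leaves (3*s - 1)/(-5*s - 3), which at s = 1 equals -1/4.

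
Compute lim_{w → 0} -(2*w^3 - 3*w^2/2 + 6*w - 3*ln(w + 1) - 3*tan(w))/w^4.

-3/4

Substitution gives 0/0 (the numerator vanishes to order 4).
Expand each term to order w^4: the coefficient of w^4 in -3·tan(w) is 0 and in -3·ln(1 + w) is 3/4.
Lower-order terms cancel with the polynomial part, so the numerator is (3/4)·w^4 + o(w^4), and the limit is (3/4)/(-1) = -3/4.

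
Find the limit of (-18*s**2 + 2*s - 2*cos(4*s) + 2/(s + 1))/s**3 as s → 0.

-2

Substitution gives 0/0 (the numerator vanishes to order 3).
Expand each term to order s^3: the coefficient of s^3 in 2·1/(1 + s) is -2 and in -2·cos(4s) is 0.
Lower-order terms cancel with the polynomial part, so the numerator is (-2)·s^3 + o(s^3), and the limit is (-2)/(1) = -2.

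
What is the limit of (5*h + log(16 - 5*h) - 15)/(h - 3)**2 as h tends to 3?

-25/2

Direct substitution gives 0/0.
Apply L'Hôpital: lim (5 - 5/(16 - 5*h))/(2*h - 6), still 0/0.
After 2 applications of L'Hôpital's rule the quotient is (-25/(16 - 5*h)^2)/(2); substituting h = 3 gives -25/2.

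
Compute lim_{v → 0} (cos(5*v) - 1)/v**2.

-25/2

Direct substitution gives 0/0.
Apply L'Hôpital: lim (-5*sin(5*v))/(2*v), still 0/0.
After 2 applications of L'Hôpital's rule the quotient is (-25*cos(5*v))/(2); substituting v = 0 gives -25/2.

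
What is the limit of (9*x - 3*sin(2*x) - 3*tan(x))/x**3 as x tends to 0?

Substitution gives 0/0; apply L'Hôpital's rule 3 times.
After differentiating numerator and denominator 3 times the quotient is (24*cos(2*x) - 18*tan(x)^4 - 24*tan(x)^2 - 6)/(6); at x = 0 this is 3.

3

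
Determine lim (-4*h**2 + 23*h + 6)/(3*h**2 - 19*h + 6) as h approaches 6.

-25/17

Since h = 6 makes numerator and denominator zero, (h - 6) divides both.
Cancelling it gives (-4*h - 1)/(3*h - 1); now plug in h = 6 to get -25/17.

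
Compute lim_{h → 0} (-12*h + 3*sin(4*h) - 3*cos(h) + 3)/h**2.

Substitution gives 0/0 (the numerator vanishes to order 2).
Expand each term to order h^2: the coefficient of h^2 in -3·cos(h) is 3/2 and in 3·sin(4h) is 0.
Lower-order terms cancel with the polynomial part, so the numerator is (3/2)·h^2 + o(h^2), and the limit is (3/2)/(1) = 3/2.

3/2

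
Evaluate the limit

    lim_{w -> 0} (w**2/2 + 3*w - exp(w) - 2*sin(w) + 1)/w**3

1/6

Substitution gives 0/0 (the numerator vanishes to order 3).
Expand each term to order w^3: the coefficient of w^3 in −e^(w) is -1/6 and in -2·sin(w) is 1/3.
Lower-order terms cancel with the polynomial part, so the numerator is (1/6)·w^3 + o(w^3), and the limit is (1/6)/(1) = 1/6.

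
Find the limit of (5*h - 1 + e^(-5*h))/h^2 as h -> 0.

25/2

Direct substitution gives 0/0.
Apply L'Hôpital: lim (5 - 5*e^(-5*h))/(2*h), still 0/0.
After 2 applications of L'Hôpital's rule the quotient is (25*e^(-5*h))/(2); substituting h = 0 gives 25/2.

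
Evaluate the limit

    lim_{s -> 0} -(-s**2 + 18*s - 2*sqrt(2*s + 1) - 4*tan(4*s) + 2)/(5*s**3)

259/15

Substitution gives 0/0 (the numerator vanishes to order 3).
Expand each term to order s^3: the coefficient of s^3 in -2·√(1 + 2s) is -1 and in -4·tan(4s) is -256/3.
Lower-order terms cancel with the polynomial part, so the numerator is (-259/3)·s^3 + o(s^3), and the limit is (-259/3)/(-5) = 259/15.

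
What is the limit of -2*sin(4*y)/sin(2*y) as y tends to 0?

-4

Substitution gives 0/0.
Divide numerator and denominator by y: sin(4y)/y → 4 and sin(2y)/y → 2, so the limit is -2·4/2 = -4.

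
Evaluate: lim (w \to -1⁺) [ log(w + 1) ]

As w → -1⁺, w + 1 → 0⁺ and ln(w + 1) → −∞.
Multiplying by 1 gives -∞.

-∞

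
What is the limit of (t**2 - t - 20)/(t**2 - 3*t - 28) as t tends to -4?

9/11

Direct substitution gives 0/0, so factor. Both numerator and denominator have (t + 4) as a factor.
After cancelling, the expression reduces to (t - 5)/(t - 7).
Substituting t = -4 gives 9/11.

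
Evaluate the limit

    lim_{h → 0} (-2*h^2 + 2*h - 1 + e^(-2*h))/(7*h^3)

Direct substitution gives 0/0.
Apply L'Hôpital: lim (-4*h + 2 - 2*e^(-2*h))/(21*h^2), still 0/0.
Apply L'Hôpital: lim (-4 + 4*e^(-2*h))/(42*h), still 0/0.
After 3 applications of L'Hôpital's rule the quotient is (-8*e^(-2*h))/(42); substituting h = 0 gives -4/21.

-4/21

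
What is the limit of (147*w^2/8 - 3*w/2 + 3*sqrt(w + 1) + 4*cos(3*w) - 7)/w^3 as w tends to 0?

3/16

Substitution gives 0/0; apply L'Hôpital's rule 3 times.
After differentiating numerator and denominator 3 times the quotient is (108*sin(3*w) + 9/(8*(w + 1)^(5/2)))/(6); at w = 0 this is 3/16.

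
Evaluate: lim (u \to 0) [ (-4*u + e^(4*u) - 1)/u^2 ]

Direct substitution gives 0/0.
Apply L'Hôpital: lim (4*e^(4*u) - 4)/(2*u), still 0/0.
After 2 applications of L'Hôpital's rule the quotient is (16*e^(4*u))/(2); substituting u = 0 gives 8.

8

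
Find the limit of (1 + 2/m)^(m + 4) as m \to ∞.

e^(2)

Let L be the limit and take ln: ln L = lim (m + 4)·ln(1 + 2/m) = lim (m + 4)·(2/m + O(1/m²)) = 2.
Hence L = e^(2).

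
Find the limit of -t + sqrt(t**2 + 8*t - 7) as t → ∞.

An ∞ − ∞ form. Rationalising with the conjugate, the difference becomes (8t - 7) / (√(t^2 + 8*t - 7) + t).
For large t the denominator behaves like 2·t, so the quotient tends to 8/2 = 4.

4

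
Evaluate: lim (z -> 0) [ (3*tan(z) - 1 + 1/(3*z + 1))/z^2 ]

Substitution gives 0/0 (the numerator vanishes to order 2).
Expand each term to order z^2: the coefficient of z^2 in 1/(1 + 3z) is 9 and in 3·tan(z) is 0.
Lower-order terms cancel with the polynomial part, so the numerator is (9)·z^2 + o(z^2), and the limit is (9)/(1) = 9.

9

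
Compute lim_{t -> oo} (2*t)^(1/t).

1

Base → ∞ and exponent → 0: an ∞^0 form.
Take logs: (1/t)·ln(2·t^1) = (ln 2 + 1·ln t)/t → 0.
So the limit is e^0 = 1.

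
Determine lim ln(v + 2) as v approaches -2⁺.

-∞

As v → -2⁺, v + 2 → 0⁺ and ln(v + 2) → −∞.
Multiplying by 1 gives -∞.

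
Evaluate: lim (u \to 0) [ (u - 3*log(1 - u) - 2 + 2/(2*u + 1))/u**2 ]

Substitution gives 0/0; apply L'Hôpital's rule 2 times.
After differentiating numerator and denominator 2 times the quotient is (16/(2*u + 1)^3 + 3/(u - 1)^2)/(2); at u = 0 this is 19/2.

19/2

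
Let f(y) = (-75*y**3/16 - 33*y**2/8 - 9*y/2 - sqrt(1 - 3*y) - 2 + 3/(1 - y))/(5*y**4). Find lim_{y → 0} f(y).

789/640

Substitution gives 0/0 (the numerator vanishes to order 4).
Expand each term to order y^4: the coefficient of y^4 in 3·1/(1 - y) is 3 and in −√(1 - 3y) is 405/128.
Lower-order terms cancel with the polynomial part, so the numerator is (789/128)·y^4 + o(y^4), and the limit is (789/128)/(5) = 789/640.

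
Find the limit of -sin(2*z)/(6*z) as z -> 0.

-1/3

Substitution gives 0/0.
Write it as (2/(-6))·sin(2z)/(2z); since sin(u)/u → 1, the limit is -1/3.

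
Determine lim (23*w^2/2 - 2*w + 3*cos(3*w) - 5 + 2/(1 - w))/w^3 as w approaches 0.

2

Substitution gives 0/0 (the numerator vanishes to order 3).
Expand each term to order w^3: the coefficient of w^3 in 3·cos(3w) is 0 and in 2·1/(1 - w) is 2.
Lower-order terms cancel with the polynomial part, so the numerator is (2)·w^3 + o(w^3), and the limit is (2)/(1) = 2.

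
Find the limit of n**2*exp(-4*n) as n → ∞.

0

Write as n^2/e^{4n}, an ∞/∞ form.
Exponential growth dominates any polynomial, so repeated L'Hôpital (or the standard result) gives 0.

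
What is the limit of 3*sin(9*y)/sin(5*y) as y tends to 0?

Substitution gives 0/0.
Divide numerator and denominator by y: sin(9y)/y → 9 and sin(5y)/y → 5, so the limit is 3·9/5 = 27/5.

27/5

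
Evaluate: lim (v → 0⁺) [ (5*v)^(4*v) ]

Base → 0⁺ and exponent → 0⁺: a 0^0 form.
Take logs: 4v·ln(5v). This is 0·(−∞); rewriting as ln(5v)/(1/(4v)) and applying L'Hôpital gives 0.
Hence the limit is e^0 = 1.

1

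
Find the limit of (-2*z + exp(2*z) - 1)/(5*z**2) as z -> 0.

2/5

Direct substitution gives 0/0.
Apply L'Hôpital: lim (2*e^(2*z) - 2)/(10*z), still 0/0.
After 2 applications of L'Hôpital's rule the quotient is (4*e^(2*z))/(10); substituting z = 0 gives 2/5.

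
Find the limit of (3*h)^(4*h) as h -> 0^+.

Base → 0⁺ and exponent → 0⁺: a 0^0 form.
Take logs: 4h·ln(3h). This is 0·(−∞); rewriting as ln(3h)/(1/(4h)) and applying L'Hôpital gives 0.
Hence the limit is e^0 = 1.

1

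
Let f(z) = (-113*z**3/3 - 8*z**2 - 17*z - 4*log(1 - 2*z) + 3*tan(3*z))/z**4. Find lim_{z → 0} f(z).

Substitution gives 0/0; apply L'Hôpital's rule 4 times.
After differentiating numerator and denominator 4 times the quotient is (5832*tan(3*z)^3/cos(3*z)^2 + 3888*tan(3*z)/cos(3*z)^2 + 384/(2*z - 1)^4)/(24); at z = 0 this is 16.

16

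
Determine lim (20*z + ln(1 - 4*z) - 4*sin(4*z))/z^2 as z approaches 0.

-8

Substitution gives 0/0 (the numerator vanishes to order 2).
Expand each term to order z^2: the coefficient of z^2 in -4·sin(4z) is 0 and in ln(1 - 4z) is -8.
Lower-order terms cancel with the polynomial part, so the numerator is (-8)·z^2 + o(z^2), and the limit is (-8)/(1) = -8.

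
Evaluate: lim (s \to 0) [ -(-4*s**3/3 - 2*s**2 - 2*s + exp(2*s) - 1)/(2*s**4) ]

-1/3

Direct substitution gives 0/0.
Apply L'Hôpital: lim (-4*s^2 - 4*s + 2*e^(2*s) - 2)/(-8*s^3), still 0/0.
Apply L'Hôpital: lim (-8*s + 4*e^(2*s) - 4)/(-24*s^2), still 0/0.
Apply L'Hôpital: lim (8*e^(2*s) - 8)/(-48*s), still 0/0.
After 4 applications of L'Hôpital's rule the quotient is (16*e^(2*s))/(-48); substituting s = 0 gives -1/3.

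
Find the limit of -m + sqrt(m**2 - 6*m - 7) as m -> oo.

This has the form ∞ − ∞. Multiply and divide by the conjugate √(m^2 - 6*m - 7) + m.
That gives (-6m - 7) / (√(m^2 - 6*m - 7) + m).
Divide numerator and denominator by m: the limit is -6/(2·1) = -3.

-3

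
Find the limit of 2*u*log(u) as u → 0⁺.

0

This is a 0·(−∞) form. Rewrite as 2·ln(u) / u^(−1) and apply L'Hôpital:
the derivative quotient is 2·(1/u) / (−1·u^(−2)) = (-2/1)·u^1 → 0.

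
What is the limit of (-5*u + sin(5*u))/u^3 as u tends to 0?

Direct substitution gives 0/0.
Apply L'Hôpital: lim (5*cos(5*u) - 5)/(3*u^2), still 0/0.
Apply L'Hôpital: lim (-25*sin(5*u))/(6*u), still 0/0.
After 3 applications of L'Hôpital's rule the quotient is (-125*cos(5*u))/(6); substituting u = 0 gives -125/6.

-125/6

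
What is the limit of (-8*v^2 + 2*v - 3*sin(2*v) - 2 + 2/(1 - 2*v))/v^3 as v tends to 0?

Substitution gives 0/0 (the numerator vanishes to order 3).
Expand each term to order v^3: the coefficient of v^3 in 2·1/(1 - 2v) is 16 and in -3·sin(2v) is 4.
Lower-order terms cancel with the polynomial part, so the numerator is (20)·v^3 + o(v^3), and the limit is (20)/(1) = 20.

20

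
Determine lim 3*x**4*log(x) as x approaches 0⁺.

This is a 0·(−∞) form. Rewrite as 3·ln(x) / x^(−4) and apply L'Hôpital:
the derivative quotient is 3·(1/x) / (−4·x^(−5)) = (-3/4)·x^4 → 0.

0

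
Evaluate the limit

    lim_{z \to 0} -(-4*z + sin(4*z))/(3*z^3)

32/9

Direct substitution gives 0/0.
Apply L'Hôpital: lim (4*cos(4*z) - 4)/(-9*z^2), still 0/0.
Apply L'Hôpital: lim (-16*sin(4*z))/(-18*z), still 0/0.
After 3 applications of L'Hôpital's rule the quotient is (-64*cos(4*z))/(-18); substituting z = 0 gives 32/9.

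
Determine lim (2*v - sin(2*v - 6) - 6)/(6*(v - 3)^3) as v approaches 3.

2/9

Direct substitution gives 0/0.
Apply L'Hôpital: lim (2 - 2*cos(2*v - 6))/(18*(v - 3)^2), still 0/0.
Apply L'Hôpital: lim (4*sin(2*v - 6))/(36*v - 108), still 0/0.
After 3 applications of L'Hôpital's rule the quotient is (8*cos(2*v - 6))/(36); substituting v = 3 gives 2/9.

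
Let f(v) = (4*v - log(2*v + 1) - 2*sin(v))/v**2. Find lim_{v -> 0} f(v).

2

Substitution gives 0/0; apply L'Hôpital's rule 2 times.
After differentiating numerator and denominator 2 times the quotient is (2*sin(v) + 4/(2*v + 1)^2)/(2); at v = 0 this is 2.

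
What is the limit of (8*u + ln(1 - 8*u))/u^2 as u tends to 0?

-32

Direct substitution gives 0/0.
Apply L'Hôpital: lim (8 - 8/(1 - 8*u))/(2*u), still 0/0.
After 2 applications of L'Hôpital's rule the quotient is (-64/(1 - 8*u)^2)/(2); substituting u = 0 gives -32.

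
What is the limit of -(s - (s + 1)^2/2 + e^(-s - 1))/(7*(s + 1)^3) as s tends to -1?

Direct substitution gives 0/0.
Apply L'Hôpital: lim (-s - e^(-s - 1))/(-21*(s + 1)^2), still 0/0.
Apply L'Hôpital: lim (e^(-s - 1) - 1)/(-42*s - 42), still 0/0.
After 3 applications of L'Hôpital's rule the quotient is (-e^(-s - 1))/(-42); substituting s = -1 gives 1/42.

1/42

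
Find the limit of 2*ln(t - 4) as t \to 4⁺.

As t → 4⁺, t - 4 → 0⁺ and ln(t - 4) → −∞.
Multiplying by 2 gives -∞.

-∞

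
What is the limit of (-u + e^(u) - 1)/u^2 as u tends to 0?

Direct substitution gives 0/0.
Apply L'Hôpital: lim (e^(u) - 1)/(2*u), still 0/0.
After 2 applications of L'Hôpital's rule the quotient is (e^(u))/(2); substituting u = 0 gives 1/2.

1/2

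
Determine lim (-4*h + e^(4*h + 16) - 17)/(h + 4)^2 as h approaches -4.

8

Direct substitution gives 0/0.
Apply L'Hôpital: lim (4*e^(4*h + 16) - 4)/(2*h + 8), still 0/0.
After 2 applications of L'Hôpital's rule the quotient is (16*e^(4*h + 16))/(2); substituting h = -4 gives 8.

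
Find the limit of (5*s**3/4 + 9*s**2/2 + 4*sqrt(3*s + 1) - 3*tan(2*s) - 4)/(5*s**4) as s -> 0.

Substitution gives 0/0 (the numerator vanishes to order 4).
Expand each term to order s^4: the coefficient of s^4 in 4·√(1 + 3s) is -405/32 and in -3·tan(2s) is 0.
Lower-order terms cancel with the polynomial part, so the numerator is (-405/32)·s^4 + o(s^4), and the limit is (-405/32)/(5) = -81/32.

-81/32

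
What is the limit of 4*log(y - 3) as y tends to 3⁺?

As y → 3⁺, y - 3 → 0⁺ and ln(y - 3) → −∞.
Multiplying by 4 gives -∞.

-∞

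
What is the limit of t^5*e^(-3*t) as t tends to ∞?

0

Write as t^5/e^{3t}, an ∞/∞ form.
Exponential growth dominates any polynomial, so repeated L'Hôpital (or the standard result) gives 0.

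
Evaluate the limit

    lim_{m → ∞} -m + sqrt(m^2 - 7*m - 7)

An ∞ − ∞ form. Rationalising with the conjugate, the difference becomes (-7m - 7) / (√(m^2 - 7*m - 7) + m).
For large m the denominator behaves like 2·m, so the quotient tends to -7/2 = -7/2.

-7/2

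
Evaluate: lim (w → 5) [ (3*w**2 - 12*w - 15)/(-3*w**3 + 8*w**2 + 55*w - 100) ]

-1/5

Direct substitution gives 0/0, so factor. Both numerator and denominator have (w - 5) as a factor.
After cancelling, the expression reduces to (3*w + 3)/(-3*w^2 - 7*w + 20).
Substituting w = 5 gives -1/5.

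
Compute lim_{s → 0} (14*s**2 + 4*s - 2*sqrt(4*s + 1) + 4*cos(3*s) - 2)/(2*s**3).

-4

Substitution gives 0/0; apply L'Hôpital's rule 3 times.
After differentiating numerator and denominator 3 times the quotient is (108*sin(3*s) - 48/(4*s + 1)^(5/2))/(12); at s = 0 this is -4.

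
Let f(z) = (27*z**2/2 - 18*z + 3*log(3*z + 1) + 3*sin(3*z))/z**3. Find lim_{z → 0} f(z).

Substitution gives 0/0; apply L'Hôpital's rule 3 times.
After differentiating numerator and denominator 3 times the quotient is (-81*cos(3*z) + 162/(3*z + 1)^3)/(6); at z = 0 this is 27/2.

27/2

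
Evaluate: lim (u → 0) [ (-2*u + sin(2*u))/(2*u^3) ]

-2/3

Direct substitution gives 0/0.
Apply L'Hôpital: lim (2*cos(2*u) - 2)/(6*u^2), still 0/0.
Apply L'Hôpital: lim (-4*sin(2*u))/(12*u), still 0/0.
After 3 applications of L'Hôpital's rule the quotient is (-8*cos(2*u))/(12); substituting u = 0 gives -2/3.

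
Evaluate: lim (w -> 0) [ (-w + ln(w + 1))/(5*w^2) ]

-1/10

Direct substitution gives 0/0.
Apply L'Hôpital: lim (-1 + 1/(w + 1))/(10*w), still 0/0.
After 2 applications of L'Hôpital's rule the quotient is (-1/(w + 1)^2)/(10); substituting w = 0 gives -1/10.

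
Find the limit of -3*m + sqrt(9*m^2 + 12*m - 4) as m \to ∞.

This has the form ∞ − ∞. Multiply and divide by the conjugate √(9*m^2 + 12*m - 4) + 3m.
That gives (12m - 4) / (√(9*m^2 + 12*m - 4) + 3m).
Divide numerator and denominator by m: the limit is 12/(2·3) = 2.

2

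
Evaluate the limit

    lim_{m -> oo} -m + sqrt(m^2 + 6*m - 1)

3

An ∞ − ∞ form. Rationalising with the conjugate, the difference becomes (6m - 1) / (√(m^2 + 6*m - 1) + m).
For large m the denominator behaves like 2·m, so the quotient tends to 6/2 = 3.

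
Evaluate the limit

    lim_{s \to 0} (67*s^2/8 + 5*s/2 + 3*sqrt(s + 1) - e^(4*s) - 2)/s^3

Substitution gives 0/0; apply L'Hôpital's rule 3 times.
After differentiating numerator and denominator 3 times the quotient is (-64*e^(4*s) + 9/(8*(s + 1)^(5/2)))/(6); at s = 0 this is -503/48.

-503/48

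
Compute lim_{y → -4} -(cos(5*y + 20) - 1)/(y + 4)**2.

25/2

Direct substitution gives 0/0.
Apply L'Hôpital: lim (-5*sin(5*y + 20))/(-2*y - 8), still 0/0.
After 2 applications of L'Hôpital's rule the quotient is (-25*cos(5*y + 20))/(-2); substituting y = -4 gives 25/2.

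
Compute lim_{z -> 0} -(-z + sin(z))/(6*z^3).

Direct substitution gives 0/0.
Apply L'Hôpital: lim (cos(z) - 1)/(-18*z^2), still 0/0.
Apply L'Hôpital: lim (-sin(z))/(-36*z), still 0/0.
After 3 applications of L'Hôpital's rule the quotient is (-cos(z))/(-36); substituting z = 0 gives 1/36.

1/36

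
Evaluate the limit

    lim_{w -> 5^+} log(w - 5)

-∞

As w → 5⁺, w - 5 → 0⁺ and ln(w - 5) → −∞.
Multiplying by 1 gives -∞.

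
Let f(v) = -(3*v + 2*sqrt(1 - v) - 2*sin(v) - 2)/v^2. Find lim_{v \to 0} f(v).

Substitution gives 0/0 (the numerator vanishes to order 2).
Expand each term to order v^2: the coefficient of v^2 in -2·sin(v) is 0 and in 2·√(1 - v) is -1/4.
Lower-order terms cancel with the polynomial part, so the numerator is (-1/4)·v^2 + o(v^2), and the limit is (-1/4)/(-1) = 1/4.

1/4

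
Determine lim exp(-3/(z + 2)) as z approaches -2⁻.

∞

As z → -2⁻, -3/(z + 2) → +∞, so e^(-3/(z + 2)) → ∞.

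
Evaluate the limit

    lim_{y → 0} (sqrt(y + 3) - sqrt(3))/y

√(3)/6

Substitution gives 0/0. Multiply numerator and denominator by the conjugate √(3 + y) + √3.
The numerator becomes (3 + y) − 3 = y, so the expression simplifies to 1/(√(3 + y) + √3).
Letting y → 0 gives 1/(2√3) = √(3)/6.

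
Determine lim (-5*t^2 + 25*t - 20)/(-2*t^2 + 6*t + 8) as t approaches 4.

Since t = 4 makes numerator and denominator zero, (t - 4) divides both.
Cancelling it gives (5 - 5*t)/(-2*t - 2); now plug in t = 4 to get 3/2.

3/2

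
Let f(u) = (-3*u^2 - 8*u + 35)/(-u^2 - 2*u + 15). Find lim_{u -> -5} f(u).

Since u = -5 makes numerator and denominator zero, (u + 5) divides both.
Cancelling it gives (7 - 3*u)/(3 - u); now plug in u = -5 to get 11/4.

11/4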